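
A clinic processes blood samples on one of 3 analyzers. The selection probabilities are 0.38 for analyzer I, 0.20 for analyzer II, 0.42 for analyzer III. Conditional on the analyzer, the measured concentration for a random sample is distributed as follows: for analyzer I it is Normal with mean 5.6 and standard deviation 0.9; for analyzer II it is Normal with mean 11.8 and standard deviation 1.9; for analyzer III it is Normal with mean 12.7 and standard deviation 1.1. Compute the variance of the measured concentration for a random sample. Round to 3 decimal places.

Per component, I: μ=5.6, E[X²]=32.17; II: μ=11.8, E[X²]=142.85; III: μ=12.7, E[X²]=162.5.
E[X] = 0.38·5.6 + 0.2·11.8 + 0.42·12.7 = 9.822.
E[X²] = 0.38·32.17 + 0.2·142.85 + 0.42·162.5 = 109.045.
Var(X) = E[X²] − (E[X])² = 109.045 − 96.4717 = 12.5729.

12.573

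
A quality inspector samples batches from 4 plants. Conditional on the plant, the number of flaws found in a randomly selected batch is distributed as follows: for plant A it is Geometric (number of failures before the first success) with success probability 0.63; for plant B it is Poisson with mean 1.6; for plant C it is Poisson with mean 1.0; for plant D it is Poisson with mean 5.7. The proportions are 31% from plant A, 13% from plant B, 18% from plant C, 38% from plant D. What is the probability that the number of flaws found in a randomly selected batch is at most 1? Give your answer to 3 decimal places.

0.477

Conditional on each plant, P(X ≤ 1): A: 0.8631; B: 0.524931; C: 0.735759; D: 0.022418.
By total probability, P(X ≤ 1) = 0.31·0.8631 + 0.13·0.524931 + 0.18·0.735759 + 0.38·0.022418 = 0.476757.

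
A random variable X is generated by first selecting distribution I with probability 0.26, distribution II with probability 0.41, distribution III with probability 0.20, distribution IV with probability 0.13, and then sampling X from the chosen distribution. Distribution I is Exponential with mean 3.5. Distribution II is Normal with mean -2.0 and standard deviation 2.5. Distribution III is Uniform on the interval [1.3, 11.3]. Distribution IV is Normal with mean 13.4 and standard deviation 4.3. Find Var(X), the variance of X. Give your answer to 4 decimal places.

Per component, I: μ=3.5, E[X²]=24.5; II: μ=-2, E[X²]=10.25; III: μ=6.3, E[X²]=48.0233; IV: μ=13.4, E[X²]=198.05.
E[X] = 0.26·3.5 + 0.41·-2 + 0.2·6.3 + 0.13·13.4 = 3.092.
E[X²] = 0.26·24.5 + 0.41·10.25 + 0.2·48.0233 + 0.13·198.05 = 45.9237.
Var(X) = E[X²] − (E[X])² = 45.9237 − 9.56046 = 36.3632.

36.3632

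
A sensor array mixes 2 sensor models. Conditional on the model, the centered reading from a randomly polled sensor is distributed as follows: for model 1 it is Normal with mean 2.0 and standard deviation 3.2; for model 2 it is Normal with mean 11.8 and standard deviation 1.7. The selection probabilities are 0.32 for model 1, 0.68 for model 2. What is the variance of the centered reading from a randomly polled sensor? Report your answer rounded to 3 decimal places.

26.140

Per component, 1: μ=2, E[X²]=14.24; 2: μ=11.8, E[X²]=142.13.
E[X] = 0.32·2 + 0.68·11.8 = 8.664.
E[X²] = 0.32·14.24 + 0.68·142.13 = 101.205.
Var(X) = E[X²] − (E[X])² = 101.205 − 75.0649 = 26.1403.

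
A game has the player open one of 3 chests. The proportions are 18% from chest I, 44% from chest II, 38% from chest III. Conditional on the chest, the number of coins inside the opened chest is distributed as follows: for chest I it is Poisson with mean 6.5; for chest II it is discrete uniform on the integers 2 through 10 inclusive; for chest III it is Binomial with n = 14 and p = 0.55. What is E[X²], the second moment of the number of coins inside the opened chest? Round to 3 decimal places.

51.395

For each component E[X²] = Var + (mean)², giving I: 48.75; II: 42.6667; III: 62.755.
Overall E[X²] = 0.18·48.75 + 0.44·42.6667 + 0.38·62.755 = 51.3952.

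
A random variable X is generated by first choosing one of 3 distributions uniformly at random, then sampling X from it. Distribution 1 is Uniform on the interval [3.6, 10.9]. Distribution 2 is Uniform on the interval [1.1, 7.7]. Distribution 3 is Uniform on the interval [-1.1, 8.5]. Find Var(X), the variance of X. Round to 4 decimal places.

Per component, 1: μ=7.25, E[X²]=57.0033; 2: μ=4.4, E[X²]=22.99; 3: μ=3.7, E[X²]=21.37.
E[X] = 0.333333·7.25 + 0.333333·4.4 + 0.333333·3.7 = 5.11667.
E[X²] = 0.333333·57.0033 + 0.333333·22.99 + 0.333333·21.37 = 33.7878.
Var(X) = E[X²] − (E[X])² = 33.7878 − 26.1803 = 7.6075.

7.6075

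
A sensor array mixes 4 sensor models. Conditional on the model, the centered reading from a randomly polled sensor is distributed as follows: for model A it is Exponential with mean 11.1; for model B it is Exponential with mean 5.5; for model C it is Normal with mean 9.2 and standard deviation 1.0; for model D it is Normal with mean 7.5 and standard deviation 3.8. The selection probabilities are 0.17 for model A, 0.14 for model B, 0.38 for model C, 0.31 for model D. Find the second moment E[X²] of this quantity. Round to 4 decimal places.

104.8185

For each component E[X²] = Var + (mean)², giving A: 246.42; B: 60.5; C: 85.64; D: 70.69.
Overall E[X²] = 0.17·246.42 + 0.14·60.5 + 0.38·85.64 + 0.31·70.69 = 104.819.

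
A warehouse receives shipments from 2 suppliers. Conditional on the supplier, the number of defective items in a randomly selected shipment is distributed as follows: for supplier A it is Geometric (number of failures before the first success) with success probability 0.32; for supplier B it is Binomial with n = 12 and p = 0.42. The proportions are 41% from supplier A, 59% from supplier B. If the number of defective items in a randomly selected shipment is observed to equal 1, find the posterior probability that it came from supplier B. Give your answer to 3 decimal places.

0.077

Likelihoods P(X=1 | ·): A: 0.2176; B: 0.0125933.
Posterior ∝ prior × likelihood. Numerator for B: 0.59·0.0125933 = 0.00743003.
Normalizing constant: 0.41·0.2176 + 0.59·0.0125933 = 0.096646.
P(B | observation) = 0.00743003 / 0.096646 = 0.0768788.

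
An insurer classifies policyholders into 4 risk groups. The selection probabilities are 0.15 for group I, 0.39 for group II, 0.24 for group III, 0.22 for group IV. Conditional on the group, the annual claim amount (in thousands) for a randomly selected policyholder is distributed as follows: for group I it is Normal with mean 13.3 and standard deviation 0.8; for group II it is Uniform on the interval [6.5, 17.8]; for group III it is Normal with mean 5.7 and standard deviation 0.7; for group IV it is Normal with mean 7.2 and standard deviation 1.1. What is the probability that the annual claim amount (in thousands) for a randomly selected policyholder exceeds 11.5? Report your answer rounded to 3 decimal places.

Conditional on each group, P(X > 11.5): I: 0.987776; II: 0.557522; III: 0; IV: 4.6322e-05.
By total probability, P(X > 11.5) = 0.15·0.987776 + 0.39·0.557522 + 0.24·0 + 0.22·4.6322e-05 = 0.36561.

0.366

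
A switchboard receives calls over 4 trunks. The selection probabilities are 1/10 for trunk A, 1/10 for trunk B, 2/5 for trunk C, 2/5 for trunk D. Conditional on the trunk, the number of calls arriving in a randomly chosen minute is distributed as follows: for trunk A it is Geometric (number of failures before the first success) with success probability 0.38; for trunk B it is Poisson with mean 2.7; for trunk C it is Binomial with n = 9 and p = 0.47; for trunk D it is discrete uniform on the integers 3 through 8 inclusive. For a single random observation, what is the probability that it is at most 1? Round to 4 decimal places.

0.0983

Conditional on each trunk, P(X ≤ 1): A: 0.6156; B: 0.24866; C: 0.0296356; D: 0.
By total probability, P(X ≤ 1) = 0.1·0.6156 + 0.1·0.24866 + 0.4·0.0296356 + 0.4·0 = 0.0982803.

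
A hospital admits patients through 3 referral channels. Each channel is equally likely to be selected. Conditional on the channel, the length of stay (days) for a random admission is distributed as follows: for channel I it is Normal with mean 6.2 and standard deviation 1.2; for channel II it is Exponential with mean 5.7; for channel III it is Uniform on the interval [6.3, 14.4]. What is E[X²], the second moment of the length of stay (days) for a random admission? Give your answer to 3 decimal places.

72.483

For each component E[X²] = Var + (mean)², giving I: 39.88; II: 64.98; III: 112.59.
Overall E[X²] = 0.333333·39.88 + 0.333333·64.98 + 0.333333·112.59 = 72.4833.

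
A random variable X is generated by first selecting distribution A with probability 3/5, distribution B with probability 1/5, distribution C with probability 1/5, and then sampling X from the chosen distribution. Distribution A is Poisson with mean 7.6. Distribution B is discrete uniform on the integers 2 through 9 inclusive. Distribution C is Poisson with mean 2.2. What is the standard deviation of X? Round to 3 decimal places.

3.243

Per component, A: μ=7.6, E[X²]=65.36; B: μ=5.5, E[X²]=35.5; C: μ=2.2, E[X²]=7.04.
E[X] = 0.6·7.6 + 0.2·5.5 + 0.2·2.2 = 6.1.
E[X²] = 0.6·65.36 + 0.2·35.5 + 0.2·7.04 = 47.724.
Var(X) = E[X²] − (E[X])² = 47.724 − 37.21 = 10.514.
SD(X) = √10.514 = 3.24253.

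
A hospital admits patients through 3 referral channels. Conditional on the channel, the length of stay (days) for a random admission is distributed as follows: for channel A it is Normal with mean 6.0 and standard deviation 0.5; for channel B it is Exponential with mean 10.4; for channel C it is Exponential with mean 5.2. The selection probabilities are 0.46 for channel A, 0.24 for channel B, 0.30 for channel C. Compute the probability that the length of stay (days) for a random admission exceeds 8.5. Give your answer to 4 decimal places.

Conditional on each channel, P(X > 8.5): A: 2.86652e-07; B: 0.441619; C: 0.195027.
By total probability, P(X > 8.5) = 0.46·2.86652e-07 + 0.24·0.441619 + 0.3·0.195027 = 0.164497.

0.1645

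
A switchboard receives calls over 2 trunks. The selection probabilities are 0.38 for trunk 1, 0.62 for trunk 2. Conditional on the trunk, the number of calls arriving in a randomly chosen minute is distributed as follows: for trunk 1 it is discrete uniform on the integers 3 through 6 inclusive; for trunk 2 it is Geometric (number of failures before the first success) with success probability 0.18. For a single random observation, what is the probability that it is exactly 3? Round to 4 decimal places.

0.1565

Conditional on each trunk, P(X = 3): 1: 0.25; 2: 0.0992462.
By total probability, P(X = 3) = 0.38·0.25 + 0.62·0.0992462 = 0.156533.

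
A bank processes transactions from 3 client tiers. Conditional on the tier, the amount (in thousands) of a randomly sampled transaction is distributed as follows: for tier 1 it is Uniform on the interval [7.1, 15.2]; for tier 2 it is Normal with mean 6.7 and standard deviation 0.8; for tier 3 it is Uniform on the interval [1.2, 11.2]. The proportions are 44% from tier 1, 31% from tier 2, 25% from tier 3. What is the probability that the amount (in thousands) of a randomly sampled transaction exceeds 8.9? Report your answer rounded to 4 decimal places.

Conditional on each tier, P(X > 8.9): 1: 0.777778; 2: 0.00297976; 3: 0.23.
By total probability, P(X > 8.9) = 0.44·0.777778 + 0.31·0.00297976 + 0.25·0.23 = 0.400646.

0.4006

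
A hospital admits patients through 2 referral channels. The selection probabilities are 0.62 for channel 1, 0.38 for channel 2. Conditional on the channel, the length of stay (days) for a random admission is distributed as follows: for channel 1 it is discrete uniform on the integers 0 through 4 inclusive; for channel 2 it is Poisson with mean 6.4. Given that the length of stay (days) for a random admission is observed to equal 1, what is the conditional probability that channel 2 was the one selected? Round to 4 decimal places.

Likelihoods P(X=1 | ·): 1: 0.2; 2: 0.010634.
Posterior ∝ prior × likelihood. Numerator for 2: 0.38·0.010634 = 0.00404091.
Normalizing constant: 0.62·0.2 + 0.38·0.010634 = 0.128041.
P(2 | observation) = 0.00404091 / 0.128041 = 0.0315595.

0.0316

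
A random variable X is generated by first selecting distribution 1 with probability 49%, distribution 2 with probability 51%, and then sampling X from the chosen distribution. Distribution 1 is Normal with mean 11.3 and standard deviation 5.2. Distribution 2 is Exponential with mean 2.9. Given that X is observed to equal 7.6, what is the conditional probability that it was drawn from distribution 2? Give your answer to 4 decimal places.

Likelihoods f(7.6 | ·): 1: 0.0595618; 2: 0.0250871.
Posterior ∝ prior × likelihood. Numerator for 2: 0.51·0.0250871 = 0.0127944.
Normalizing constant: 0.49·0.0595618 + 0.51·0.0250871 = 0.0419797.
P(2 | observation) = 0.0127944 / 0.0419797 = 0.304777.

0.3048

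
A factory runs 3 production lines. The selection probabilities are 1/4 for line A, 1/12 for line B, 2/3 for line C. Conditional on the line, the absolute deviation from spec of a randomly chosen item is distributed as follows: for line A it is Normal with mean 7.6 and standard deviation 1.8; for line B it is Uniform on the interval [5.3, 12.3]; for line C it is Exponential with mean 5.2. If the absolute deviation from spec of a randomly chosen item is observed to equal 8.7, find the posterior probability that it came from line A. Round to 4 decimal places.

Likelihoods f(8.7 | ·): A: 0.183883; B: 0.142857; C: 0.0360901.
Posterior ∝ prior × likelihood. Numerator for A: 0.25·0.183883 = 0.0459708.
Normalizing constant: 0.25·0.183883 + 0.0833333·0.142857 + 0.666667·0.0360901 = 0.0819357.
P(A | observation) = 0.0459708 / 0.0819357 = 0.56106.

0.5611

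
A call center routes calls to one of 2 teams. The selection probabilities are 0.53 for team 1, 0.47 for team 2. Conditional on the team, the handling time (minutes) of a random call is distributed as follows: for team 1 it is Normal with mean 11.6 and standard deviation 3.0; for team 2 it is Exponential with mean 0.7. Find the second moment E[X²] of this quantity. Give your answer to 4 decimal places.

76.5474

For each component E[X²] = Var + (mean)², giving 1: 143.56; 2: 0.98.
Overall E[X²] = 0.53·143.56 + 0.47·0.98 = 76.5474.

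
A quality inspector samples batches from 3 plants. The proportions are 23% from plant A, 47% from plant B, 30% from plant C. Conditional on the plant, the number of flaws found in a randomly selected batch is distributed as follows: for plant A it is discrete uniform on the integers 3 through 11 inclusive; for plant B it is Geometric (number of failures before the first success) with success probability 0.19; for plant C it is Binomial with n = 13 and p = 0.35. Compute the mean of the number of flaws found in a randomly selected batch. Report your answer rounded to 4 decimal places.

Component means — A: 7; B: 4.26316; C: 4.55.
E[X] = 0.23·7 + 0.47·4.26316 + 0.3·4.55 = 4.97868.

4.9787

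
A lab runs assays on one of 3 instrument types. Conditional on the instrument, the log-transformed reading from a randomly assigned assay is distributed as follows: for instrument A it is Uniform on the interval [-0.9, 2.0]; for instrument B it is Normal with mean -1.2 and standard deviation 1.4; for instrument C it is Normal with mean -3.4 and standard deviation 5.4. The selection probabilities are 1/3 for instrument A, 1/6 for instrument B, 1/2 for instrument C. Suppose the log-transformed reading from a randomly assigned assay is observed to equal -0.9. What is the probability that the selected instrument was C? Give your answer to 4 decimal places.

Likelihoods f(-0.9 | ·): A: 0.344828; B: 0.278491; C: 0.0663704.
Posterior ∝ prior × likelihood. Numerator for C: 0.5·0.0663704 = 0.0331852.
Normalizing constant: 0.333333·0.344828 + 0.166667·0.278491 + 0.5·0.0663704 = 0.194543.
P(C | observation) = 0.0331852 / 0.194543 = 0.17058.

0.1706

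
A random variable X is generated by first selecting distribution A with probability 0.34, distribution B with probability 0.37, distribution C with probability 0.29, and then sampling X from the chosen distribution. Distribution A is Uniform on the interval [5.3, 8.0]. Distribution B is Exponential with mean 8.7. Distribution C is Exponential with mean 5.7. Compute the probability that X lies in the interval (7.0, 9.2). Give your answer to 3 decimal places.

0.190

Conditional on each component, P(7.0 < X < 9.2): A: 0.37037; B: 0.0999348; C: 0.0937745.
By total probability, P(7.0 < X < 9.2) = 0.34·0.37037 + 0.37·0.0999348 + 0.29·0.0937745 = 0.190096.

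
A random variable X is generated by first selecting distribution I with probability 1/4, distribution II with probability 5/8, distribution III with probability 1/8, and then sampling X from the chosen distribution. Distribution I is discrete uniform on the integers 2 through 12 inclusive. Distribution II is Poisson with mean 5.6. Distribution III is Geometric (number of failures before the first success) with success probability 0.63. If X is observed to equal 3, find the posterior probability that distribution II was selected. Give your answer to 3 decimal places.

Likelihoods P(X=3 | ·): I: 0.0909091; II: 0.108234; III: 0.0319114.
Posterior ∝ prior × likelihood. Numerator for II: 0.625·0.108234 = 0.0676463.
Normalizing constant: 0.25·0.0909091 + 0.625·0.108234 + 0.125·0.0319114 = 0.0943625.
P(II | observation) = 0.0676463 / 0.0943625 = 0.716877.

0.717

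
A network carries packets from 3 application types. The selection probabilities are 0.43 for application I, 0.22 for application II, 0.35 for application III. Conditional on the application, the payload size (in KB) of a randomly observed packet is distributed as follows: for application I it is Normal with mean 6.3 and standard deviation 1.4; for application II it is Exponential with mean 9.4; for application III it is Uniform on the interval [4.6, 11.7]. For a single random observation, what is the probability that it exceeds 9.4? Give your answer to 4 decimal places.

0.2001

Conditional on each application, P(X > 9.4): I: 0.0134046; II: 0.367879; III: 0.323944.
By total probability, P(X > 9.4) = 0.43·0.0134046 + 0.22·0.367879 + 0.35·0.323944 = 0.200078.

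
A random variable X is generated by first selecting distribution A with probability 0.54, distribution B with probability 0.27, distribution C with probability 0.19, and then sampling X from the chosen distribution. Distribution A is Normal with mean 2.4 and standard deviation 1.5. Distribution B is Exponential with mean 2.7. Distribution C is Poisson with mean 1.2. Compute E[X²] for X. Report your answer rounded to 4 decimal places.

For each component E[X²] = Var + (mean)², giving A: 8.01; B: 14.58; C: 2.64.
Overall E[X²] = 0.54·8.01 + 0.27·14.58 + 0.19·2.64 = 8.7636.

8.7636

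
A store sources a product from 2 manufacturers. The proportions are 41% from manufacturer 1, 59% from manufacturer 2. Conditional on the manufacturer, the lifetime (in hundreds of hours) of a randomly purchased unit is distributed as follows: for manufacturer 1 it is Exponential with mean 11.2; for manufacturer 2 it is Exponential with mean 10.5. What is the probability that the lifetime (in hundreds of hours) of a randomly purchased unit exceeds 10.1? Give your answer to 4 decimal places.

0.3919

Conditional on each manufacturer, P(X > 10.1): 1: 0.405844; 2: 0.382164.
By total probability, P(X > 10.1) = 0.41·0.405844 + 0.59·0.382164 = 0.391873.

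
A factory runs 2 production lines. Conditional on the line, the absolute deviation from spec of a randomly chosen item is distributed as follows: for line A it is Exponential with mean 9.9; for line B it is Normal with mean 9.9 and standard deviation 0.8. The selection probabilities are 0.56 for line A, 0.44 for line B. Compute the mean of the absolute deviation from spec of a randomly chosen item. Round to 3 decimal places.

9.900

Component means — A: 9.9; B: 9.9.
E[X] = 0.56·9.9 + 0.44·9.9 = 9.9.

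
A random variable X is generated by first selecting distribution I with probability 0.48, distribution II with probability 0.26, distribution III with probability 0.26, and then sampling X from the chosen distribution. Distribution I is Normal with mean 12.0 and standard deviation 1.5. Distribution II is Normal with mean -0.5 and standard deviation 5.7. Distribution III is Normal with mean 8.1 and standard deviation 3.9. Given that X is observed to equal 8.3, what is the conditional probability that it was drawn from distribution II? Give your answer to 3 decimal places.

Likelihoods f(8.3 | ·): I: 0.012694; II: 0.0212552; III: 0.102158.
Posterior ∝ prior × likelihood. Numerator for II: 0.26·0.0212552 = 0.00552634.
Normalizing constant: 0.48·0.012694 + 0.26·0.0212552 + 0.26·0.102158 = 0.0381807.
P(II | observation) = 0.00552634 / 0.0381807 = 0.144742.

0.145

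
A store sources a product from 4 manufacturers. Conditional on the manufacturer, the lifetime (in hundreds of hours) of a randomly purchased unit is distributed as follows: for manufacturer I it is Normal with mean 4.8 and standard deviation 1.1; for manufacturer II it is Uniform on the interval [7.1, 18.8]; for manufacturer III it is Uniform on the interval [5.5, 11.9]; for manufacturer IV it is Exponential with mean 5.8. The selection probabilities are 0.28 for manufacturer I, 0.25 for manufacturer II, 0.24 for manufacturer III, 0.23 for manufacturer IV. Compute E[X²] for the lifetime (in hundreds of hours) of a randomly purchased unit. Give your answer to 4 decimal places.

For each component E[X²] = Var + (mean)², giving I: 24.25; II: 179.11; III: 79.1033; IV: 67.28.
Overall E[X²] = 0.28·24.25 + 0.25·179.11 + 0.24·79.1033 + 0.23·67.28 = 86.0267.

86.0267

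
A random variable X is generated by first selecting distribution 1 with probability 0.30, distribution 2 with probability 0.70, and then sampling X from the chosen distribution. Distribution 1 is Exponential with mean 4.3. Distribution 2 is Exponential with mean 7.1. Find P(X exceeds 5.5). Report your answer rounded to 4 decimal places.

Conditional on each component, P(X > 5.5): 1: 0.278296; 2: 0.460866.
By total probability, P(X > 5.5) = 0.3·0.278296 + 0.7·0.460866 = 0.406095.

0.4061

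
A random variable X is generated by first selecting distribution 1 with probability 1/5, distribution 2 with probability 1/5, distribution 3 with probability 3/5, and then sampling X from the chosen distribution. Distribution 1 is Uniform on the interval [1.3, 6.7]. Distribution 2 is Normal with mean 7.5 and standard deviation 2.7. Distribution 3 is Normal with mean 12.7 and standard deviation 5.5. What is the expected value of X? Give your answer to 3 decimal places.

9.920

Component means — 1: 4; 2: 7.5; 3: 12.7.
E[X] = 0.2·4 + 0.2·7.5 + 0.6·12.7 = 9.92.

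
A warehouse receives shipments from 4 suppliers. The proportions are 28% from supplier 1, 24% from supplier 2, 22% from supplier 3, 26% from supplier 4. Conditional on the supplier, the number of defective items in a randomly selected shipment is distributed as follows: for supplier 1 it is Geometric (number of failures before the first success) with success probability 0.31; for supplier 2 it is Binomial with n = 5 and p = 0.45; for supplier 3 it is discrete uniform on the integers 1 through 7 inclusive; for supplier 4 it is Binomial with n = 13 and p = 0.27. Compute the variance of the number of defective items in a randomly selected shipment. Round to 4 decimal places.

Per component, 1: μ=2.22581, E[X²]=12.1342; 2: μ=2.25, E[X²]=6.3; 3: μ=4, E[X²]=20; 4: μ=3.51, E[X²]=14.8824.
E[X] = 0.28·2.22581 + 0.24·2.25 + 0.22·4 + 0.26·3.51 = 2.95583.
E[X²] = 0.28·12.1342 + 0.24·6.3 + 0.22·20 + 0.26·14.8824 = 13.179.
Var(X) = E[X²] − (E[X])² = 13.179 − 8.73691 = 4.4421.

4.4421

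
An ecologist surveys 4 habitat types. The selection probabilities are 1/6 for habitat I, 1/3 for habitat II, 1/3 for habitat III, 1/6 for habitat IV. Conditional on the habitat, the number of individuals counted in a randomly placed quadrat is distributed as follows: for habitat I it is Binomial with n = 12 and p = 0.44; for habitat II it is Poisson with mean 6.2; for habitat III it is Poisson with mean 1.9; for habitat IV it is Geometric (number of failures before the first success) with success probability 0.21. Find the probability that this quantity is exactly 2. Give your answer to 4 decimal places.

0.1313

Conditional on each habitat, P(X = 2): I: 0.0387552; II: 0.0390057; III: 0.269971; IV: 0.131061.
By total probability, P(X = 2) = 0.166667·0.0387552 + 0.333333·0.0390057 + 0.333333·0.269971 + 0.166667·0.131061 = 0.131295.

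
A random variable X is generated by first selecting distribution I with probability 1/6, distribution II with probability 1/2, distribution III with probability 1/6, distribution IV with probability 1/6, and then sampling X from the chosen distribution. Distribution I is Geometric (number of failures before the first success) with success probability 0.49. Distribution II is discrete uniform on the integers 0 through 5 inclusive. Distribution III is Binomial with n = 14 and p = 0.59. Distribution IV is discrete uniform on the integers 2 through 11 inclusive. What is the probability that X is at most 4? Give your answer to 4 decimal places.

0.6311

Conditional on each component, P(X ≤ 4): I: 0.965497; II: 0.833333; III: 0.0211901; IV: 0.3.
By total probability, P(X ≤ 4) = 0.166667·0.965497 + 0.5·0.833333 + 0.166667·0.0211901 + 0.166667·0.3 = 0.631115.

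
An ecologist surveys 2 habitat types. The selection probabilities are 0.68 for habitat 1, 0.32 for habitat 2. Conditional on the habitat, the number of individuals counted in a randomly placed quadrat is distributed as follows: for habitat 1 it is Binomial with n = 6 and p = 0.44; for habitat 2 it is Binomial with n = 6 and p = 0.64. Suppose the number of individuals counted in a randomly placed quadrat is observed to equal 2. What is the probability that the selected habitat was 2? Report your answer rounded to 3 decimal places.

0.145

Likelihoods P(X=2 | ·): 1: 0.285594; 2: 0.103196.
Posterior ∝ prior × likelihood. Numerator for 2: 0.32·0.103196 = 0.0330226.
Normalizing constant: 0.68·0.285594 + 0.32·0.103196 = 0.227226.
P(2 | observation) = 0.0330226 / 0.227226 = 0.145329.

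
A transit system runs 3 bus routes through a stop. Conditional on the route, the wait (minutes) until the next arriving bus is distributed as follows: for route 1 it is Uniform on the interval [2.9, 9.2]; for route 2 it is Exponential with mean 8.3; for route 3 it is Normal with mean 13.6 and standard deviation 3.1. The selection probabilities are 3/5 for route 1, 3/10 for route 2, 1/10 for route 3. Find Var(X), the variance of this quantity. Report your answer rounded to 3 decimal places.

Per component, 1: μ=6.05, E[X²]=39.91; 2: μ=8.3, E[X²]=137.78; 3: μ=13.6, E[X²]=194.57.
E[X] = 0.6·6.05 + 0.3·8.3 + 0.1·13.6 = 7.48.
E[X²] = 0.6·39.91 + 0.3·137.78 + 0.1·194.57 = 84.737.
Var(X) = E[X²] − (E[X])² = 84.737 − 55.9504 = 28.7866.

28.787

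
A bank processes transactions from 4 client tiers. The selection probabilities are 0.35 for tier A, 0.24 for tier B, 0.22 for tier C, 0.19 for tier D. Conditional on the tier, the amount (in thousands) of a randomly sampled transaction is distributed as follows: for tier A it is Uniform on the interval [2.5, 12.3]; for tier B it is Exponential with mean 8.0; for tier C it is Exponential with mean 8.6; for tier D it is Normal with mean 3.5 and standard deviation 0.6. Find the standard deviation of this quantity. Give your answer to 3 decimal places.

6.139

Per component, A: μ=7.4, E[X²]=62.7633; B: μ=8, E[X²]=128; C: μ=8.6, E[X²]=147.92; D: μ=3.5, E[X²]=12.61.
E[X] = 0.35·7.4 + 0.24·8 + 0.22·8.6 + 0.19·3.5 = 7.067.
E[X²] = 0.35·62.7633 + 0.24·128 + 0.22·147.92 + 0.19·12.61 = 87.6255.
Var(X) = E[X²] − (E[X])² = 87.6255 − 49.9425 = 37.683.
SD(X) = √37.683 = 6.13865.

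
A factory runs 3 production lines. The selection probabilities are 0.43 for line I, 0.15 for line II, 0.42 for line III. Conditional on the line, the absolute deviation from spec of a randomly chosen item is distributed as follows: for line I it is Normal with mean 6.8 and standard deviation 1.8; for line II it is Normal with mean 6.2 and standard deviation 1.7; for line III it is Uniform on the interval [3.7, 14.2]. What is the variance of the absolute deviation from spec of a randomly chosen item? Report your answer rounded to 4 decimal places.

7.0199

Per component, I: μ=6.8, E[X²]=49.48; II: μ=6.2, E[X²]=41.33; III: μ=8.95, E[X²]=89.29.
E[X] = 0.43·6.8 + 0.15·6.2 + 0.42·8.95 = 7.613.
E[X²] = 0.43·49.48 + 0.15·41.33 + 0.42·89.29 = 64.9777.
Var(X) = E[X²] − (E[X])² = 64.9777 − 57.9578 = 7.01993.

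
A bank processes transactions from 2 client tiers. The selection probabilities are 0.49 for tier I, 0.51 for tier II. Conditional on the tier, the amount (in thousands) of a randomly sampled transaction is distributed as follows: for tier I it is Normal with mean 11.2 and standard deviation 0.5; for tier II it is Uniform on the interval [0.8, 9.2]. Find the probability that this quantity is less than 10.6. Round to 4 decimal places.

0.5664

Conditional on each tier, P(X < 10.6): I: 0.11507; II: 1.
By total probability, P(X < 10.6) = 0.49·0.11507 + 0.51·1 = 0.566384.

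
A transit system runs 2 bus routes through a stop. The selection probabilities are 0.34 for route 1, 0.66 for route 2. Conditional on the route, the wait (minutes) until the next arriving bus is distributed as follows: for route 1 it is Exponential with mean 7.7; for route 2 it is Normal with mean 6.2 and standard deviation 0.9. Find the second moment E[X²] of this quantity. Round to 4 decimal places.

For each component E[X²] = Var + (mean)², giving 1: 118.58; 2: 39.25.
Overall E[X²] = 0.34·118.58 + 0.66·39.25 = 66.2222.

66.2222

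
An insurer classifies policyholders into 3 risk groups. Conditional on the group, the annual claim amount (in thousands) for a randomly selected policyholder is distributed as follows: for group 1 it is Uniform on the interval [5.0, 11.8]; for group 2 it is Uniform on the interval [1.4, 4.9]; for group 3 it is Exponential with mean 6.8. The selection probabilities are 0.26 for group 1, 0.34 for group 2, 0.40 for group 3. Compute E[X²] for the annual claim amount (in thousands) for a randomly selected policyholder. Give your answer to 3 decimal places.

60.060

For each component E[X²] = Var + (mean)², giving 1: 74.4133; 2: 10.9433; 3: 92.48.
Overall E[X²] = 0.26·74.4133 + 0.34·10.9433 + 0.4·92.48 = 60.0602.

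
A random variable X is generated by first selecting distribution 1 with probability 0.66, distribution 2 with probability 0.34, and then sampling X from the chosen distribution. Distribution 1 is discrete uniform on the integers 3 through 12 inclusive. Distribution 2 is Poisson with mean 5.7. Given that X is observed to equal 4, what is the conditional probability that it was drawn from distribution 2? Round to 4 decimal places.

0.4312

Likelihoods P(X=4 | ·): 1: 0.1; 2: 0.147167.
Posterior ∝ prior × likelihood. Numerator for 2: 0.34·0.147167 = 0.0500367.
Normalizing constant: 0.66·0.1 + 0.34·0.147167 = 0.116037.
P(2 | observation) = 0.0500367 / 0.116037 = 0.431214.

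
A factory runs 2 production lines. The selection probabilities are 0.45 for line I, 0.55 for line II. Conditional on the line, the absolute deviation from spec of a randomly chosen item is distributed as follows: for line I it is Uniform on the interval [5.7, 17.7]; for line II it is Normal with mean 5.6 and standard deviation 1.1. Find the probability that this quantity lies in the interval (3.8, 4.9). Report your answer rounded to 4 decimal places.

0.1163

Conditional on each line, P(3.8 < X < 4.9): I: 0; II: 0.211388.
By total probability, P(3.8 < X < 4.9) = 0.45·0 + 0.55·0.211388 = 0.116263.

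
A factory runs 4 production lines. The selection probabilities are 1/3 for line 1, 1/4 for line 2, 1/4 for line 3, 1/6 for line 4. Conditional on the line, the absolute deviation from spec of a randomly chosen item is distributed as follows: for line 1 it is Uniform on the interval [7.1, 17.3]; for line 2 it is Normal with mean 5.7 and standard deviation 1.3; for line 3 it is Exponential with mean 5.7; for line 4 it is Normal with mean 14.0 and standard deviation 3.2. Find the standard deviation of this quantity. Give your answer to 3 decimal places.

Per component, 1: μ=12.2, E[X²]=157.51; 2: μ=5.7, E[X²]=34.18; 3: μ=5.7, E[X²]=64.98; 4: μ=14, E[X²]=206.24.
E[X] = 0.333333·12.2 + 0.25·5.7 + 0.25·5.7 + 0.166667·14 = 9.25.
E[X²] = 0.333333·157.51 + 0.25·34.18 + 0.25·64.98 + 0.166667·206.24 = 111.667.
Var(X) = E[X²] − (E[X])² = 111.667 − 85.5625 = 26.1042.
SD(X) = √26.1042 = 5.10922.

5.109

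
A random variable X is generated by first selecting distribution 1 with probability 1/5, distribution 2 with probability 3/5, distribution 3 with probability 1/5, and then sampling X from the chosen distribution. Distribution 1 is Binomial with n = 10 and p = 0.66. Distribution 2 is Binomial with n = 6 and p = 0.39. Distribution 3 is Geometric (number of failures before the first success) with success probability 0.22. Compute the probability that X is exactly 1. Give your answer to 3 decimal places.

0.153

Conditional on each component, P(X = 1): 1: 0.000400732; 2: 0.197636; 3: 0.1716.
By total probability, P(X = 1) = 0.2·0.000400732 + 0.6·0.197636 + 0.2·0.1716 = 0.152981.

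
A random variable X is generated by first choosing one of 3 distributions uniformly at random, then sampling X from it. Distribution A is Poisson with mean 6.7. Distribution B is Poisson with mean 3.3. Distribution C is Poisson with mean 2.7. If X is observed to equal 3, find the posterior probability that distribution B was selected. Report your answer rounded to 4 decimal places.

Likelihoods P(X=3 | ·): A: 0.0617021; B: 0.220912; C: 0.220468.
Posterior ∝ prior × likelihood. Numerator for B: 0.333333·0.220912 = 0.0736372.
Normalizing constant: 0.333333·0.0617021 + 0.333333·0.220912 + 0.333333·0.220468 = 0.167694.
P(B | observation) = 0.0736372 / 0.167694 = 0.439117.

0.4391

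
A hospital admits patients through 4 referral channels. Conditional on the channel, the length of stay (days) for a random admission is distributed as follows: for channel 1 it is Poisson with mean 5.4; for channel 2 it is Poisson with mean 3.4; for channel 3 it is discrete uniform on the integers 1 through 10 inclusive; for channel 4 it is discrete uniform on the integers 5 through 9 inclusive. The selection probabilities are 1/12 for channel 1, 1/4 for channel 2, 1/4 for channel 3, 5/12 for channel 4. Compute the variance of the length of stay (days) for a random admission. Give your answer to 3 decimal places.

6.228

Per component, 1: μ=5.4, E[X²]=34.56; 2: μ=3.4, E[X²]=14.96; 3: μ=5.5, E[X²]=38.5; 4: μ=7, E[X²]=51.
E[X] = 0.0833333·5.4 + 0.25·3.4 + 0.25·5.5 + 0.416667·7 = 5.59167.
E[X²] = 0.0833333·34.56 + 0.25·14.96 + 0.25·38.5 + 0.416667·51 = 37.495.
Var(X) = E[X²] − (E[X])² = 37.495 − 31.2667 = 6.22826.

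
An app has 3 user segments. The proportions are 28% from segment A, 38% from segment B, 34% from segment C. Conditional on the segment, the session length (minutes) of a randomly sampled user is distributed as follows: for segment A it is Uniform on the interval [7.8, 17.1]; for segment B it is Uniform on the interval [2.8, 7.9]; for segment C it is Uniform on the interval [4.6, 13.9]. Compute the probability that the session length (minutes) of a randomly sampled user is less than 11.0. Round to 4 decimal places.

0.7103

Conditional on each segment, P(X < 11.0): A: 0.344086; B: 1; C: 0.688172.
By total probability, P(X < 11.0) = 0.28·0.344086 + 0.38·1 + 0.34·0.688172 = 0.710323.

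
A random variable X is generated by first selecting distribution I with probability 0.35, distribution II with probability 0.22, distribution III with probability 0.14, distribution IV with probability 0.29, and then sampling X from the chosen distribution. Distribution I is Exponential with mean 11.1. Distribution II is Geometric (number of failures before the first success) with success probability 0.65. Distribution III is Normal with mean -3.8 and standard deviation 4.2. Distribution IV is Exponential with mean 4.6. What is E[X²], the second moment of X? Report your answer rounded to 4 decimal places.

For each component E[X²] = Var + (mean)², giving I: 246.42; II: 1.11834; III: 32.08; IV: 42.32.
Overall E[X²] = 0.35·246.42 + 0.22·1.11834 + 0.14·32.08 + 0.29·42.32 = 103.257.

103.2570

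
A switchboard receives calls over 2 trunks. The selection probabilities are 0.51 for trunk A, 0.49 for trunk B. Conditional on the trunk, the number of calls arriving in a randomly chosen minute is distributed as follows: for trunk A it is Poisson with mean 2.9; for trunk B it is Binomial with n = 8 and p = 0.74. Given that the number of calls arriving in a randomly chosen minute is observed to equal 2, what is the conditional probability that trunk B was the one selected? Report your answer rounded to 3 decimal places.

0.019

Likelihoods P(X=2 | ·): A: 0.231373; B: 0.00473654.
Posterior ∝ prior × likelihood. Numerator for B: 0.49·0.00473654 = 0.00232091.
Normalizing constant: 0.51·0.231373 + 0.49·0.00473654 = 0.120321.
P(B | observation) = 0.00232091 / 0.120321 = 0.0192893.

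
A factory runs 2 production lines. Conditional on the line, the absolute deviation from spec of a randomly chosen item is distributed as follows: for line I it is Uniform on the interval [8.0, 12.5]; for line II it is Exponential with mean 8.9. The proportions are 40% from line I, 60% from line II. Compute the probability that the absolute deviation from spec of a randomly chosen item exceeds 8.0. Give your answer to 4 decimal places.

0.6442

Conditional on each line, P(X > 8.0): I: 1; II: 0.407027.
By total probability, P(X > 8.0) = 0.4·1 + 0.6·0.407027 = 0.644216.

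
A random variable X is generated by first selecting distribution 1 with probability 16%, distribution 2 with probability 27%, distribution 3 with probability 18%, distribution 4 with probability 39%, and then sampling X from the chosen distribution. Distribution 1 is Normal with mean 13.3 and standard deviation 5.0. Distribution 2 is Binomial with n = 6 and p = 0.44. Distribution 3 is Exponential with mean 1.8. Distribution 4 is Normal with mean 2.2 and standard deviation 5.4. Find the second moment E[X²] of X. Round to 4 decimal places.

49.0098

For each component E[X²] = Var + (mean)², giving 1: 201.89; 2: 8.448; 3: 6.48; 4: 34.
Overall E[X²] = 0.16·201.89 + 0.27·8.448 + 0.18·6.48 + 0.39·34 = 49.0098.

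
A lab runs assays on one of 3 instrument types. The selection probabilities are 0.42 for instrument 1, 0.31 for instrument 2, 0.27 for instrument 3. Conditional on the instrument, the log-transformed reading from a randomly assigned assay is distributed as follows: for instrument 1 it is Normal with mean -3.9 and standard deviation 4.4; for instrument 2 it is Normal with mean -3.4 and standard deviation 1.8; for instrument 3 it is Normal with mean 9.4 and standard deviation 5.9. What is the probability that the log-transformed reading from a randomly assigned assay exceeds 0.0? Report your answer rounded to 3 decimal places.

0.343

Conditional on each instrument, P(X > 0.0): 1: 0.187711; 2: 0.0294534; 3: 0.944445.
By total probability, P(X > 0.0) = 0.42·0.187711 + 0.31·0.0294534 + 0.27·0.944445 = 0.342969.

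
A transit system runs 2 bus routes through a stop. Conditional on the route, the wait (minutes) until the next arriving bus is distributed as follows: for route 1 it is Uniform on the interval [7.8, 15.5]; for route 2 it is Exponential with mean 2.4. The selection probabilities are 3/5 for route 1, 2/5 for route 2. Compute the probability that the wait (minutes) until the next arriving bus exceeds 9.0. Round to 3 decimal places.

0.516

Conditional on each route, P(X > 9.0): 1: 0.844156; 2: 0.0235177.
By total probability, P(X > 9.0) = 0.6·0.844156 + 0.4·0.0235177 = 0.515901.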